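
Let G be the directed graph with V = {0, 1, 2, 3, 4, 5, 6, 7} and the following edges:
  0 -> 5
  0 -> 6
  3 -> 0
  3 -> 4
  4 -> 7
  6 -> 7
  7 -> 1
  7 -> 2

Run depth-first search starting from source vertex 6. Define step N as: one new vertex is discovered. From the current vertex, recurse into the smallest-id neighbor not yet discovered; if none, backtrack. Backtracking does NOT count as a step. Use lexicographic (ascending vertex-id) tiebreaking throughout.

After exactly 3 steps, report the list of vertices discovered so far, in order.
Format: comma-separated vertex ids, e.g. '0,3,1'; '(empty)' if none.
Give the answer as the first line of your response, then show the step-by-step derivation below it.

6,7,1

step 1: discover 6; path=6; order=6
step 2: discover 7; path=6>7; order=6,7
step 3: discover 1; path=6>7>1; order=6,7,1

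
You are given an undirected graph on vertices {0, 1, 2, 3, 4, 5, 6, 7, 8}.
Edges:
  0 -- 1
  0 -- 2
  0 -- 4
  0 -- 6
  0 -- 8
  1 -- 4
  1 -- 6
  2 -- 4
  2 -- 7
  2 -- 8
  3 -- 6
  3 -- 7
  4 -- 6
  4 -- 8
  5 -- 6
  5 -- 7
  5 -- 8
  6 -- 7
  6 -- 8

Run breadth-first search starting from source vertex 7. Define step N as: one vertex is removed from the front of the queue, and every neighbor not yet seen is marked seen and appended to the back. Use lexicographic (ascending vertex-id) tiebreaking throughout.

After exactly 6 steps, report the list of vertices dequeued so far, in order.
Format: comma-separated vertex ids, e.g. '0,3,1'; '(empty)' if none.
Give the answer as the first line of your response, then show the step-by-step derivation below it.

7,2,3,5,6,0

step 1: dequeue 7; queue=[2,3,5,6]; order=7
step 2: dequeue 2; queue=[3,5,6,0,4,8]; order=7,2
step 3: dequeue 3; queue=[5,6,0,4,8]; order=7,2,3
step 4: dequeue 5; queue=[6,0,4,8]; order=7,2,3,5
step 5: dequeue 6; queue=[0,4,8,1]; order=7,2,3,5,6
step 6: dequeue 0; queue=[4,8,1]; order=7,2,3,5,6,0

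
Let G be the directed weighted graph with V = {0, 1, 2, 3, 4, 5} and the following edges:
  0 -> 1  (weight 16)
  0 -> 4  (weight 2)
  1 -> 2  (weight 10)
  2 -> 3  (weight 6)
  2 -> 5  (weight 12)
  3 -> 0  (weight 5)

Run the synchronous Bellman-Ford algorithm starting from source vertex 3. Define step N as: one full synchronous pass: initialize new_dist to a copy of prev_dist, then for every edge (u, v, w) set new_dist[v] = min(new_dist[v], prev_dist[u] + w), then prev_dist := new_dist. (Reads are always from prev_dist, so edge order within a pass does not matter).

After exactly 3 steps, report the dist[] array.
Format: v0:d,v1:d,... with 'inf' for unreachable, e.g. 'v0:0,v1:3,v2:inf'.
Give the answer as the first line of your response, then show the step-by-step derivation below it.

v0:5,v1:21,v2:31,v3:0,v4:7,v5:inf

step 1: dist = v0:5,v1:inf,v2:inf,v3:0,v4:inf,v5:inf
step 2: dist = v0:5,v1:21,v2:inf,v3:0,v4:7,v5:inf
step 3: dist = v0:5,v1:21,v2:31,v3:0,v4:7,v5:inf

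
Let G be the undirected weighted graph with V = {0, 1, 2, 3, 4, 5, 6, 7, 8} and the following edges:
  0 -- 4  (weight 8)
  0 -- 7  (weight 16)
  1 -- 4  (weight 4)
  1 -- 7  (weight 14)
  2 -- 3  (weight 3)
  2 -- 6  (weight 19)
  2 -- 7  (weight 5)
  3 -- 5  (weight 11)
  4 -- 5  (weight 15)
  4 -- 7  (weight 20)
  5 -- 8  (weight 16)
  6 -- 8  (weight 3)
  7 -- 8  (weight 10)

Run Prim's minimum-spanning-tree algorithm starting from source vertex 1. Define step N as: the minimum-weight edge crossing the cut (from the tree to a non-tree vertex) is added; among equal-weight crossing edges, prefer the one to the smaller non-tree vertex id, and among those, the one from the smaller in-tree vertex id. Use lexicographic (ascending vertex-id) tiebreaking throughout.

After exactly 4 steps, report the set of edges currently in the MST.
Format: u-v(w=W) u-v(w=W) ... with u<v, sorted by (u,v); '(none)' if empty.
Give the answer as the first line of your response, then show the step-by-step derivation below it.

0-4(w=8) 1-4(w=4) 1-7(w=14) 2-7(w=5)

step 1: add edge 1-4 (w=4); MST = {1-4(w=4)}
step 2: add edge 0-4 (w=8); MST = {0-4(w=8) 1-4(w=4)}
step 3: add edge 1-7 (w=14); MST = {0-4(w=8) 1-4(w=4) 1-7(w=14)}
step 4: add edge 2-7 (w=5); MST = {0-4(w=8) 1-4(w=4) 1-7(w=14) 2-7(w=5)}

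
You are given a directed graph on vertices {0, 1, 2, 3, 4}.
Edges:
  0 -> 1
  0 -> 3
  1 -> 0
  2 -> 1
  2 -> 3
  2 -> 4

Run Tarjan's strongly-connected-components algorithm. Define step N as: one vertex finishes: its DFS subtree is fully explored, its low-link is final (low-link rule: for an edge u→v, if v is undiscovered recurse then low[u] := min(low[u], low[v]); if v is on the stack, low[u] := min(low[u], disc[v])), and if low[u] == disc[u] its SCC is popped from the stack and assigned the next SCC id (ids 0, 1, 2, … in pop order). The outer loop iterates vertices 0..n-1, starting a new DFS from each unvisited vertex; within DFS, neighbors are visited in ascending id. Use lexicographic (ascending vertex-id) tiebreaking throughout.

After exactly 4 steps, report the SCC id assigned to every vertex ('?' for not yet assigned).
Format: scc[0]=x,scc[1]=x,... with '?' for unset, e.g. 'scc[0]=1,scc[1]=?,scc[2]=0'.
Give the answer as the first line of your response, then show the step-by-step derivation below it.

scc[0]=1,scc[1]=1,scc[2]=?,scc[3]=0,scc[4]=2

step 1: low=(low[0]=0,low[1]=0,low[2]=?,low[3]=?,low[4]=?); scc=(scc[0]=?,scc[1]=?,scc[2]=?,scc[3]=?,scc[4]=?)
step 2: low=(low[0]=0,low[1]=0,low[2]=?,low[3]=2,low[4]=?); scc=(scc[0]=?,scc[1]=?,scc[2]=?,scc[3]=0,scc[4]=?)
step 3: low=(low[0]=0,low[1]=0,low[2]=?,low[3]=2,low[4]=?); scc=(scc[0]=1,scc[1]=1,scc[2]=?,scc[3]=0,scc[4]=?)
step 4: low=(low[0]=0,low[1]=0,low[2]=3,low[3]=2,low[4]=4); scc=(scc[0]=1,scc[1]=1,scc[2]=?,scc[3]=0,scc[4]=2)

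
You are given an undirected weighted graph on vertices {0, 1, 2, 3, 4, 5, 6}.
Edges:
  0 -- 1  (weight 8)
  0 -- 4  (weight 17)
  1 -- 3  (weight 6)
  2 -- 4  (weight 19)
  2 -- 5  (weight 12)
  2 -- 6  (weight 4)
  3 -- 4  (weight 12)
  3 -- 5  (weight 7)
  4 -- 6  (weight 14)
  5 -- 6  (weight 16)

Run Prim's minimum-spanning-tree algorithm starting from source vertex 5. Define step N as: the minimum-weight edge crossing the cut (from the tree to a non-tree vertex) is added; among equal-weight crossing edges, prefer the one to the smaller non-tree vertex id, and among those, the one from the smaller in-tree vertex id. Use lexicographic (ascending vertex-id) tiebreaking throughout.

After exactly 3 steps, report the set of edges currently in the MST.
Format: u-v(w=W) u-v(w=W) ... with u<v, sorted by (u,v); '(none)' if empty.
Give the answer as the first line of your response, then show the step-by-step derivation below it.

0-1(w=8) 1-3(w=6) 3-5(w=7)

step 1: add edge 3-5 (w=7); MST = {3-5(w=7)}
step 2: add edge 1-3 (w=6); MST = {1-3(w=6) 3-5(w=7)}
step 3: add edge 0-1 (w=8); MST = {0-1(w=8) 1-3(w=6) 3-5(w=7)}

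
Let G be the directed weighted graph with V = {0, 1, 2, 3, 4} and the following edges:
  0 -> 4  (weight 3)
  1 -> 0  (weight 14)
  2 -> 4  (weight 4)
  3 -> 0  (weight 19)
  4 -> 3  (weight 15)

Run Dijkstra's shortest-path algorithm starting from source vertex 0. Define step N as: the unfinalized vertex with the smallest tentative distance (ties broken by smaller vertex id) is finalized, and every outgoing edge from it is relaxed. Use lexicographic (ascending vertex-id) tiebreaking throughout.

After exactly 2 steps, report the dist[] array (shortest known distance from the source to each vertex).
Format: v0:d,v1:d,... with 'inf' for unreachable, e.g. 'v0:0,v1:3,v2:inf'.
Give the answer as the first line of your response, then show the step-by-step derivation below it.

v0:0,v1:inf,v2:inf,v3:18,v4:3

step 1: dist = v0:0,v1:inf,v2:inf,v3:inf,v4:3
step 2: dist = v0:0,v1:inf,v2:inf,v3:18,v4:3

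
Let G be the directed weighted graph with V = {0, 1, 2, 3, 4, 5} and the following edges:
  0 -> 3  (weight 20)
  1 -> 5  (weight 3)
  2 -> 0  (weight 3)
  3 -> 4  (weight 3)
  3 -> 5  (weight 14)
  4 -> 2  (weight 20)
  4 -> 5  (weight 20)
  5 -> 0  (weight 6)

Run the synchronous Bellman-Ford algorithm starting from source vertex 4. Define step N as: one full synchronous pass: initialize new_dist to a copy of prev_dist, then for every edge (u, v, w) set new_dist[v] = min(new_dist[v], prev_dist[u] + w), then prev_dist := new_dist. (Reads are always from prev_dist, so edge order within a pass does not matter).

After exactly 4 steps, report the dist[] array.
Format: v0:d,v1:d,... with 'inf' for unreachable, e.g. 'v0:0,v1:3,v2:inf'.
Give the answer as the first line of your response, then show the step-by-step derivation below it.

v0:23,v1:inf,v2:20,v3:43,v4:0,v5:20

step 1: dist = v0:inf,v1:inf,v2:20,v3:inf,v4:0,v5:20
step 2: dist = v0:23,v1:inf,v2:20,v3:inf,v4:0,v5:20
step 3: dist = v0:23,v1:inf,v2:20,v3:43,v4:0,v5:20
step 4: dist = v0:23,v1:inf,v2:20,v3:43,v4:0,v5:20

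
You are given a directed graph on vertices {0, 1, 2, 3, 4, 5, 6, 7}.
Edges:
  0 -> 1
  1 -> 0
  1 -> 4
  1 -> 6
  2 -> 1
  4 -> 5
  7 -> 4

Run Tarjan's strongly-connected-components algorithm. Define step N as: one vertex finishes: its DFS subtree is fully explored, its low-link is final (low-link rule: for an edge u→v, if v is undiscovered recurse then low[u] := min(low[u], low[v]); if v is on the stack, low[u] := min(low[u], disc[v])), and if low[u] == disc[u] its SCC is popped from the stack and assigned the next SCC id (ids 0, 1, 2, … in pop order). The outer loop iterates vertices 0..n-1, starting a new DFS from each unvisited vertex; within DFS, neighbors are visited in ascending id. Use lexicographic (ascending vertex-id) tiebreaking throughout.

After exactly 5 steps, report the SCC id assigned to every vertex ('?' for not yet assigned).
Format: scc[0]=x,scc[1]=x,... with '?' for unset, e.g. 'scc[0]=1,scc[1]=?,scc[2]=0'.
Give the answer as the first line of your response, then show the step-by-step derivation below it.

scc[0]=3,scc[1]=3,scc[2]=?,scc[3]=?,scc[4]=1,scc[5]=0,scc[6]=2,scc[7]=?

step 1: low=(low[0]=0,low[1]=0,low[2]=?,low[3]=?,low[4]=2,low[5]=3,low[6]=?,low[7]=?); scc=(scc[0]=?,scc[1]=?,scc[2]=?,scc[3]=?,scc[4]=?,scc[5]=0,scc[6]=?,scc[7]=?)
step 2: low=(low[0]=0,low[1]=0,low[2]=?,low[3]=?,low[4]=2,low[5]=3,low[6]=?,low[7]=?); scc=(scc[0]=?,scc[1]=?,scc[2]=?,scc[3]=?,scc[4]=1,scc[5]=0,scc[6]=?,scc[7]=?)
step 3: low=(low[0]=0,low[1]=0,low[2]=?,low[3]=?,low[4]=2,low[5]=3,low[6]=4,low[7]=?); scc=(scc[0]=?,scc[1]=?,scc[2]=?,scc[3]=?,scc[4]=1,scc[5]=0,scc[6]=2,scc[7]=?)
step 4: low=(low[0]=0,low[1]=0,low[2]=?,low[3]=?,low[4]=2,low[5]=3,low[6]=4,low[7]=?); scc=(scc[0]=?,scc[1]=?,scc[2]=?,scc[3]=?,scc[4]=1,scc[5]=0,scc[6]=2,scc[7]=?)
step 5: low=(low[0]=0,low[1]=0,low[2]=?,low[3]=?,low[4]=2,low[5]=3,low[6]=4,low[7]=?); scc=(scc[0]=3,scc[1]=3,scc[2]=?,scc[3]=?,scc[4]=1,scc[5]=0,scc[6]=2,scc[7]=?)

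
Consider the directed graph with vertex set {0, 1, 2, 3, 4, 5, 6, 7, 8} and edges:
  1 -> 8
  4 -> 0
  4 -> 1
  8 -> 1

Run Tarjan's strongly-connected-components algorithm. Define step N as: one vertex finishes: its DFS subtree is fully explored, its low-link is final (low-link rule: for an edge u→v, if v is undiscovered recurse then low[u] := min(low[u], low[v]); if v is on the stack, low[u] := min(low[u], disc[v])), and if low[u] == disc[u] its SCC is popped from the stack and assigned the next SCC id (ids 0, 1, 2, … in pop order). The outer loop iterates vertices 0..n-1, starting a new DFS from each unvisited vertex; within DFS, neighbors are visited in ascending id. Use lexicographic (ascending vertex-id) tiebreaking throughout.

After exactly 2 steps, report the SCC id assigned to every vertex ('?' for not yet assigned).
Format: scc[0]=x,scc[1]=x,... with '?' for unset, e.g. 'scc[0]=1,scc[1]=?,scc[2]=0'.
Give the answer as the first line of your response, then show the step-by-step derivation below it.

scc[0]=0,scc[1]=?,scc[2]=?,scc[3]=?,scc[4]=?,scc[5]=?,scc[6]=?,scc[7]=?,scc[8]=?

step 1: low=(low[0]=0,low[1]=?,low[2]=?,low[3]=?,low[4]=?,low[5]=?,low[6]=?,low[7]=?,low[8]=?); scc=(scc[0]=0,scc[1]=?,scc[2]=?,scc[3]=?,scc[4]=?,scc[5]=?,scc[6]=?,scc[7]=?,scc[8]=?)
step 2: low=(low[0]=0,low[1]=1,low[2]=?,low[3]=?,low[4]=?,low[5]=?,low[6]=?,low[7]=?,low[8]=1); scc=(scc[0]=0,scc[1]=?,scc[2]=?,scc[3]=?,scc[4]=?,scc[5]=?,scc[6]=?,scc[7]=?,scc[8]=?)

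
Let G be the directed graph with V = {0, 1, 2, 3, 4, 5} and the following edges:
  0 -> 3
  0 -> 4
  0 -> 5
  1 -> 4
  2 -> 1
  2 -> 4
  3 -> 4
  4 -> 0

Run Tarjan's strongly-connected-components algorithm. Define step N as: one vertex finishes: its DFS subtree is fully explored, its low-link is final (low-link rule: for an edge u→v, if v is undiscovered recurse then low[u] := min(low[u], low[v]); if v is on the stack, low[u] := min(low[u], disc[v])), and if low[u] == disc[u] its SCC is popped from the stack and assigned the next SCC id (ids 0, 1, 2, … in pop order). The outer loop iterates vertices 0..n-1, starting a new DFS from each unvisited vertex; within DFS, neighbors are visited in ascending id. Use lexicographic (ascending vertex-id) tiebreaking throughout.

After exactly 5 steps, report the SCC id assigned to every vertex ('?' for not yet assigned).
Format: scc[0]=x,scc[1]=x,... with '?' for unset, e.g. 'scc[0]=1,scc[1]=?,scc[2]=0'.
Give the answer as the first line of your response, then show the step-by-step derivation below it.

scc[0]=1,scc[1]=2,scc[2]=?,scc[3]=1,scc[4]=1,scc[5]=0

step 1: low=(low[0]=0,low[1]=?,low[2]=?,low[3]=1,low[4]=0,low[5]=?); scc=(scc[0]=?,scc[1]=?,scc[2]=?,scc[3]=?,scc[4]=?,scc[5]=?)
step 2: low=(low[0]=0,low[1]=?,low[2]=?,low[3]=0,low[4]=0,low[5]=?); scc=(scc[0]=?,scc[1]=?,scc[2]=?,scc[3]=?,scc[4]=?,scc[5]=?)
step 3: low=(low[0]=0,low[1]=?,low[2]=?,low[3]=0,low[4]=0,low[5]=3); scc=(scc[0]=?,scc[1]=?,scc[2]=?,scc[3]=?,scc[4]=?,scc[5]=0)
step 4: low=(low[0]=0,low[1]=?,low[2]=?,low[3]=0,low[4]=0,low[5]=3); scc=(scc[0]=1,scc[1]=?,scc[2]=?,scc[3]=1,scc[4]=1,scc[5]=0)
step 5: low=(low[0]=0,low[1]=4,low[2]=?,low[3]=0,low[4]=0,low[5]=3); scc=(scc[0]=1,scc[1]=2,scc[2]=?,scc[3]=1,scc[4]=1,scc[5]=0)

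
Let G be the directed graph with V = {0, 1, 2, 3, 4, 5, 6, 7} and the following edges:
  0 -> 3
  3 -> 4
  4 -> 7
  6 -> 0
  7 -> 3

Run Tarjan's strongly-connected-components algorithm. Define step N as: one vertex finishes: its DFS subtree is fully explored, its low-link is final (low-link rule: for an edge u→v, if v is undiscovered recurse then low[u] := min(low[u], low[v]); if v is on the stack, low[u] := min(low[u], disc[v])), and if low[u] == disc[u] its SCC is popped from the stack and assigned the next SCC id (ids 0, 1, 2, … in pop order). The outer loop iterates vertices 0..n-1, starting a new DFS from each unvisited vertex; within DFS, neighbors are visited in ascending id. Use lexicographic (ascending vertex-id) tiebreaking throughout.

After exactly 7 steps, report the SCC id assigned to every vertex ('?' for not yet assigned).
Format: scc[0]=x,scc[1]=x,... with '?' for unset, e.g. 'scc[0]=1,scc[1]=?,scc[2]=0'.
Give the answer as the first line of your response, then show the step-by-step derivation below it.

scc[0]=1,scc[1]=2,scc[2]=3,scc[3]=0,scc[4]=0,scc[5]=4,scc[6]=?,scc[7]=0

step 1: low=(low[0]=0,low[1]=?,low[2]=?,low[3]=1,low[4]=2,low[5]=?,low[6]=?,low[7]=1); scc=(scc[0]=?,scc[1]=?,scc[2]=?,scc[3]=?,scc[4]=?,scc[5]=?,scc[6]=?,scc[7]=?)
step 2: low=(low[0]=0,low[1]=?,low[2]=?,low[3]=1,low[4]=1,low[5]=?,low[6]=?,low[7]=1); scc=(scc[0]=?,scc[1]=?,scc[2]=?,scc[3]=?,scc[4]=?,scc[5]=?,scc[6]=?,scc[7]=?)
step 3: low=(low[0]=0,low[1]=?,low[2]=?,low[3]=1,low[4]=1,low[5]=?,low[6]=?,low[7]=1); scc=(scc[0]=?,scc[1]=?,scc[2]=?,scc[3]=0,scc[4]=0,scc[5]=?,scc[6]=?,scc[7]=0)
step 4: low=(low[0]=0,low[1]=?,low[2]=?,low[3]=1,low[4]=1,low[5]=?,low[6]=?,low[7]=1); scc=(scc[0]=1,scc[1]=?,scc[2]=?,scc[3]=0,scc[4]=0,scc[5]=?,scc[6]=?,scc[7]=0)
step 5: low=(low[0]=0,low[1]=4,low[2]=?,low[3]=1,low[4]=1,low[5]=?,low[6]=?,low[7]=1); scc=(scc[0]=1,scc[1]=2,scc[2]=?,scc[3]=0,scc[4]=0,scc[5]=?,scc[6]=?,scc[7]=0)
step 6: low=(low[0]=0,low[1]=4,low[2]=5,low[3]=1,low[4]=1,low[5]=?,low[6]=?,low[7]=1); scc=(scc[0]=1,scc[1]=2,scc[2]=3,scc[3]=0,scc[4]=0,scc[5]=?,scc[6]=?,scc[7]=0)
step 7: low=(low[0]=0,low[1]=4,low[2]=5,low[3]=1,low[4]=1,low[5]=6,low[6]=?,low[7]=1); scc=(scc[0]=1,scc[1]=2,scc[2]=3,scc[3]=0,scc[4]=0,scc[5]=4,scc[6]=?,scc[7]=0)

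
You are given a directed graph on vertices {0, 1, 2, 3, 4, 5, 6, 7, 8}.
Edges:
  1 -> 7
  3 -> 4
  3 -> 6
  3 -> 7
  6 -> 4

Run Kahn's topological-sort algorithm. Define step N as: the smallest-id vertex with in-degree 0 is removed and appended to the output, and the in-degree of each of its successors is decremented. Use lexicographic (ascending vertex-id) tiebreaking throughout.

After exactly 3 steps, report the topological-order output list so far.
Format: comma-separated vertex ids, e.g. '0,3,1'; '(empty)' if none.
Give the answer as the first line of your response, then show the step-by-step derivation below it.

0,1,2

step 1: output 0; order=[0]; indeg=(0,0,0,0,2,0,1,2,0)
step 2: output 1; order=[0,1]; indeg=(0,0,0,0,2,0,1,1,0)
step 3: output 2; order=[0,1,2]; indeg=(0,0,0,0,2,0,1,1,0)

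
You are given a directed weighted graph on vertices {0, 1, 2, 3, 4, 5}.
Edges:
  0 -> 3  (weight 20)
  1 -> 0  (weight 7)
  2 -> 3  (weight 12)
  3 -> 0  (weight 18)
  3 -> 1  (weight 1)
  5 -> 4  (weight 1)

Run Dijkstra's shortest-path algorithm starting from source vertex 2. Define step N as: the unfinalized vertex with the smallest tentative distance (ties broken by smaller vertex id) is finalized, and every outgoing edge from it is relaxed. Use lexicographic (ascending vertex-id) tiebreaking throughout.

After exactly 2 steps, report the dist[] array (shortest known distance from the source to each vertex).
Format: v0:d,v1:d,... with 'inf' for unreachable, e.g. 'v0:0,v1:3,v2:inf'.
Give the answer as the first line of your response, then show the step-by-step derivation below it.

v0:30,v1:13,v2:0,v3:12,v4:inf,v5:inf

step 1: dist = v0:inf,v1:inf,v2:0,v3:12,v4:inf,v5:inf
step 2: dist = v0:30,v1:13,v2:0,v3:12,v4:inf,v5:inf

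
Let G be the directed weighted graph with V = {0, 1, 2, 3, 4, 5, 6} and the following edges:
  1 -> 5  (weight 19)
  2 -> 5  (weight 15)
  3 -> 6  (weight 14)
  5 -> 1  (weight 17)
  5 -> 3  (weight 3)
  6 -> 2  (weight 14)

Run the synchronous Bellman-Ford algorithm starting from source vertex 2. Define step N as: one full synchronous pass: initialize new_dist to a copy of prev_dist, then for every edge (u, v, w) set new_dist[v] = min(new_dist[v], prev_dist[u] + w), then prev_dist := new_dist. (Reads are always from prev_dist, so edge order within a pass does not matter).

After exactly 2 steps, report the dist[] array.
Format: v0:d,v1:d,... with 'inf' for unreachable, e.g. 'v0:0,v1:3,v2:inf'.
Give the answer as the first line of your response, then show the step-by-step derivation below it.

v0:inf,v1:32,v2:0,v3:18,v4:inf,v5:15,v6:inf

step 1: dist = v0:inf,v1:inf,v2:0,v3:inf,v4:inf,v5:15,v6:inf
step 2: dist = v0:inf,v1:32,v2:0,v3:18,v4:inf,v5:15,v6:inf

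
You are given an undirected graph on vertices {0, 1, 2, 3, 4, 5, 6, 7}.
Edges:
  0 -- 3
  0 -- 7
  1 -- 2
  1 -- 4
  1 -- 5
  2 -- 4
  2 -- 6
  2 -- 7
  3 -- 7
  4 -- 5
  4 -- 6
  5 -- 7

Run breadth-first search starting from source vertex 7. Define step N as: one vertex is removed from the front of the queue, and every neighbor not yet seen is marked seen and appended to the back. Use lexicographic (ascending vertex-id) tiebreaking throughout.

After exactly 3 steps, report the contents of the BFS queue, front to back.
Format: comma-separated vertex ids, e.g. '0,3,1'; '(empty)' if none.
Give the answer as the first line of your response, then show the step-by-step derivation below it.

3,5,1,4,6

step 1: dequeue 7; queue=[0,2,3,5]; order=7
step 2: dequeue 0; queue=[2,3,5]; order=7,0
step 3: dequeue 2; queue=[3,5,1,4,6]; order=7,0,2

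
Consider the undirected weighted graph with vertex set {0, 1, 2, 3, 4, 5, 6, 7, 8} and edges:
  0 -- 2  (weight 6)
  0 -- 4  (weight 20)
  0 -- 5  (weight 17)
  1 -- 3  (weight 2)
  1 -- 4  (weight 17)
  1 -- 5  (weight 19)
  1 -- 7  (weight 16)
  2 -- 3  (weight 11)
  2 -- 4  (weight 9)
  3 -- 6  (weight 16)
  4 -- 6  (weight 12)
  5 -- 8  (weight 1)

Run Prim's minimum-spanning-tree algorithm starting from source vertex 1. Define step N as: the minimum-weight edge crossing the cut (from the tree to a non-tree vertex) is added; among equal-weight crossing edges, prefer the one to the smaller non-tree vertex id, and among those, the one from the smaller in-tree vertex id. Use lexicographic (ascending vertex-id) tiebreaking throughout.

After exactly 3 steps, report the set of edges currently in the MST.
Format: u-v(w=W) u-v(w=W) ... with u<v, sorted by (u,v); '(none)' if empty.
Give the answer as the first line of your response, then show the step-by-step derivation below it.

0-2(w=6) 1-3(w=2) 2-3(w=11)

step 1: add edge 1-3 (w=2); MST = {1-3(w=2)}
step 2: add edge 2-3 (w=11); MST = {1-3(w=2) 2-3(w=11)}
step 3: add edge 0-2 (w=6); MST = {0-2(w=6) 1-3(w=2) 2-3(w=11)}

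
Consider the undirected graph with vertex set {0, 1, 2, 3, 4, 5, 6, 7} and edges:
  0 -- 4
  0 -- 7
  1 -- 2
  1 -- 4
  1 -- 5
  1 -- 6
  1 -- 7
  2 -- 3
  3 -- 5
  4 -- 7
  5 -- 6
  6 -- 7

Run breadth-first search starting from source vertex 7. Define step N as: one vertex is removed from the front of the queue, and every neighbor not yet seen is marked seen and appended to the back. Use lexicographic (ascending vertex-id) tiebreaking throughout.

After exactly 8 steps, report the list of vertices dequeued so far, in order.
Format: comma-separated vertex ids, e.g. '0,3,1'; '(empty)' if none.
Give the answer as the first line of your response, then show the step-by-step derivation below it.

7,0,1,4,6,2,5,3

step 1: dequeue 7; queue=[0,1,4,6]; order=7
step 2: dequeue 0; queue=[1,4,6]; order=7,0
step 3: dequeue 1; queue=[4,6,2,5]; order=7,0,1
step 4: dequeue 4; queue=[6,2,5]; order=7,0,1,4
step 5: dequeue 6; queue=[2,5]; order=7,0,1,4,6
step 6: dequeue 2; queue=[5,3]; order=7,0,1,4,6,2
step 7: dequeue 5; queue=[3]; order=7,0,1,4,6,2,5
step 8: dequeue 3; queue=[(empty)]; order=7,0,1,4,6,2,5,3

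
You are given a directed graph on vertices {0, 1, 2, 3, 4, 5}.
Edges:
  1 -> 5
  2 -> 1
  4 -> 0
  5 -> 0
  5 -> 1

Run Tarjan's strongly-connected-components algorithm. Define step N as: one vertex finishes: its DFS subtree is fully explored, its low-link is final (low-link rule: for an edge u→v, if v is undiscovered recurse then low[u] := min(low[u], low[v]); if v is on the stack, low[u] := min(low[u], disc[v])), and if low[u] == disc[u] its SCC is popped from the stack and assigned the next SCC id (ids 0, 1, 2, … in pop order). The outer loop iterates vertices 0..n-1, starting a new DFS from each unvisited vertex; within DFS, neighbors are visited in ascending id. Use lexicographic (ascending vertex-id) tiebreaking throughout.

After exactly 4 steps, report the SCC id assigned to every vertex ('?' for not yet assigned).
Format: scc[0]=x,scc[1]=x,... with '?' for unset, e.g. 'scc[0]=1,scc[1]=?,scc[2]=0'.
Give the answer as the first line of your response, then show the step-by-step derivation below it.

scc[0]=0,scc[1]=1,scc[2]=2,scc[3]=?,scc[4]=?,scc[5]=1

step 1: low=(low[0]=0,low[1]=?,low[2]=?,low[3]=?,low[4]=?,low[5]=?); scc=(scc[0]=0,scc[1]=?,scc[2]=?,scc[3]=?,scc[4]=?,scc[5]=?)
step 2: low=(low[0]=0,low[1]=1,low[2]=?,low[3]=?,low[4]=?,low[5]=1); scc=(scc[0]=0,scc[1]=?,scc[2]=?,scc[3]=?,scc[4]=?,scc[5]=?)
step 3: low=(low[0]=0,low[1]=1,low[2]=?,low[3]=?,low[4]=?,low[5]=1); scc=(scc[0]=0,scc[1]=1,scc[2]=?,scc[3]=?,scc[4]=?,scc[5]=1)
step 4: low=(low[0]=0,low[1]=1,low[2]=3,low[3]=?,low[4]=?,low[5]=1); scc=(scc[0]=0,scc[1]=1,scc[2]=2,scc[3]=?,scc[4]=?,scc[5]=1)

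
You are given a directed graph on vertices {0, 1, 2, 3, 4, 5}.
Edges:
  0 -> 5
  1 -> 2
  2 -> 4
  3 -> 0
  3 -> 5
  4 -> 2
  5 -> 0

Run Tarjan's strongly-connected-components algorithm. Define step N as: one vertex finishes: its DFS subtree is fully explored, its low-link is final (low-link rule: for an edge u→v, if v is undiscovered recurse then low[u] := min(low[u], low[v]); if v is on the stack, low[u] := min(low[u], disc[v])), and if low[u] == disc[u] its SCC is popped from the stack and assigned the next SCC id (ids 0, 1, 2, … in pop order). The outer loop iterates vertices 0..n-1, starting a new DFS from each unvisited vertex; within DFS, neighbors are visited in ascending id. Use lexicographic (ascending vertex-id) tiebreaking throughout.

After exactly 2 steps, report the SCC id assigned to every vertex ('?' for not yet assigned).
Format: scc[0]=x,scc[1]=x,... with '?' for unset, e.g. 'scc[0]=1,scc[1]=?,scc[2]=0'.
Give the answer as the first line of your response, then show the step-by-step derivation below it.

scc[0]=0,scc[1]=?,scc[2]=?,scc[3]=?,scc[4]=?,scc[5]=0

step 1: low=(low[0]=0,low[1]=?,low[2]=?,low[3]=?,low[4]=?,low[5]=0); scc=(scc[0]=?,scc[1]=?,scc[2]=?,scc[3]=?,scc[4]=?,scc[5]=?)
step 2: low=(low[0]=0,low[1]=?,low[2]=?,low[3]=?,low[4]=?,low[5]=0); scc=(scc[0]=0,scc[1]=?,scc[2]=?,scc[3]=?,scc[4]=?,scc[5]=0)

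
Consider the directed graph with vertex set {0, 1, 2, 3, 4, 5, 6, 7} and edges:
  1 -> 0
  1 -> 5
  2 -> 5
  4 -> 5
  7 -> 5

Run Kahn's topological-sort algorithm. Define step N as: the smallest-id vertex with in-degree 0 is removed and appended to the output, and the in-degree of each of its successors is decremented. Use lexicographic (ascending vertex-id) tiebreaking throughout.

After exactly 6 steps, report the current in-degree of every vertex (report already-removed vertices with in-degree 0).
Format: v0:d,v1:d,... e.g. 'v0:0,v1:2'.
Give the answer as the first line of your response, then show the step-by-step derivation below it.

v0:0,v1:0,v2:0,v3:0,v4:0,v5:1,v6:0,v7:0

step 1: output 1; order=[1]; indeg=(0,0,0,0,0,3,0,0)
step 2: output 0; order=[1,0]; indeg=(0,0,0,0,0,3,0,0)
step 3: output 2; order=[1,0,2]; indeg=(0,0,0,0,0,2,0,0)
step 4: output 3; order=[1,0,2,3]; indeg=(0,0,0,0,0,2,0,0)
step 5: output 4; order=[1,0,2,3,4]; indeg=(0,0,0,0,0,1,0,0)
step 6: output 6; order=[1,0,2,3,4,6]; indeg=(0,0,0,0,0,1,0,0)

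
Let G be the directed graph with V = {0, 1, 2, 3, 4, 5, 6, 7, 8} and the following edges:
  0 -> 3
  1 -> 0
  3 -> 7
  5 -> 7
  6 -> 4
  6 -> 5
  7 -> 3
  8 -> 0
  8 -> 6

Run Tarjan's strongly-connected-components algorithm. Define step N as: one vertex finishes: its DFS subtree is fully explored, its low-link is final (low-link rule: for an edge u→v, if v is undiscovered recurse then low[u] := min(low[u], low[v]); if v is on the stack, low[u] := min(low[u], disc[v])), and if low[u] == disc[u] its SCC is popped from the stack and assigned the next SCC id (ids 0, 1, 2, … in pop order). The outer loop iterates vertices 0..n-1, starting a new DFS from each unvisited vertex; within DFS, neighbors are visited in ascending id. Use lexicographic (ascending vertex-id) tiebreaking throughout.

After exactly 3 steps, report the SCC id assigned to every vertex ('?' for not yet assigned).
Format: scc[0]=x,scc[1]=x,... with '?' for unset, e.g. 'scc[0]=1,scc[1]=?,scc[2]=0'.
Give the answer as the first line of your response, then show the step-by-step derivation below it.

scc[0]=1,scc[1]=?,scc[2]=?,scc[3]=0,scc[4]=?,scc[5]=?,scc[6]=?,scc[7]=0,scc[8]=?

step 1: low=(low[0]=0,low[1]=?,low[2]=?,low[3]=1,low[4]=?,low[5]=?,low[6]=?,low[7]=1,low[8]=?); scc=(scc[0]=?,scc[1]=?,scc[2]=?,scc[3]=?,scc[4]=?,scc[5]=?,scc[6]=?,scc[7]=?,scc[8]=?)
step 2: low=(low[0]=0,low[1]=?,low[2]=?,low[3]=1,low[4]=?,low[5]=?,low[6]=?,low[7]=1,low[8]=?); scc=(scc[0]=?,scc[1]=?,scc[2]=?,scc[3]=0,scc[4]=?,scc[5]=?,scc[6]=?,scc[7]=0,scc[8]=?)
step 3: low=(low[0]=0,low[1]=?,low[2]=?,low[3]=1,low[4]=?,low[5]=?,low[6]=?,low[7]=1,low[8]=?); scc=(scc[0]=1,scc[1]=?,scc[2]=?,scc[3]=0,scc[4]=?,scc[5]=?,scc[6]=?,scc[7]=0,scc[8]=?)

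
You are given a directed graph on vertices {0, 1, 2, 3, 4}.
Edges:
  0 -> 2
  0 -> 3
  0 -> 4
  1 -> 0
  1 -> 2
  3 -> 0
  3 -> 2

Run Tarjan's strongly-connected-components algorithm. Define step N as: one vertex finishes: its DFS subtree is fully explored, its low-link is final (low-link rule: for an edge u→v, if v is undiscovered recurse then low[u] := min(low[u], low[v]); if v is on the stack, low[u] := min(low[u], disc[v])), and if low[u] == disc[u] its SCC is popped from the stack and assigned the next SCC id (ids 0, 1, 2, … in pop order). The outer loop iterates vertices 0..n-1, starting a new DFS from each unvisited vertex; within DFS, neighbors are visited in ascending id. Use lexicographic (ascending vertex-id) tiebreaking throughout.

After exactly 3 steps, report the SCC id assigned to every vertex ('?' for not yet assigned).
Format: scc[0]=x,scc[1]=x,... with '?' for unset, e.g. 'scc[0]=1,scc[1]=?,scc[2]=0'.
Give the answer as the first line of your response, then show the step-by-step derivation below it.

scc[0]=?,scc[1]=?,scc[2]=0,scc[3]=?,scc[4]=1

step 1: low=(low[0]=0,low[1]=?,low[2]=1,low[3]=?,low[4]=?); scc=(scc[0]=?,scc[1]=?,scc[2]=0,scc[3]=?,scc[4]=?)
step 2: low=(low[0]=0,low[1]=?,low[2]=1,low[3]=0,low[4]=?); scc=(scc[0]=?,scc[1]=?,scc[2]=0,scc[3]=?,scc[4]=?)
step 3: low=(low[0]=0,low[1]=?,low[2]=1,low[3]=0,low[4]=3); scc=(scc[0]=?,scc[1]=?,scc[2]=0,scc[3]=?,scc[4]=1)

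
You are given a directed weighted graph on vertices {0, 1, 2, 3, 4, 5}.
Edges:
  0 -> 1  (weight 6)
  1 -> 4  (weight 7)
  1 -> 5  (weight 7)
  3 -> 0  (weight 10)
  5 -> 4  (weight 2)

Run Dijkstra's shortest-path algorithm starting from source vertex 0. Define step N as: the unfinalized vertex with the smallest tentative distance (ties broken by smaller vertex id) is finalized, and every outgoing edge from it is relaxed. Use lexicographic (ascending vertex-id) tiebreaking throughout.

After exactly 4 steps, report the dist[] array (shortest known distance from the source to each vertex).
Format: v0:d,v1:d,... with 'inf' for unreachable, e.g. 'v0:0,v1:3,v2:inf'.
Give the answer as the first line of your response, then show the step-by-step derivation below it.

v0:0,v1:6,v2:inf,v3:inf,v4:13,v5:13

step 1: dist = v0:0,v1:6,v2:inf,v3:inf,v4:inf,v5:inf
step 2: dist = v0:0,v1:6,v2:inf,v3:inf,v4:13,v5:13
step 3: dist = v0:0,v1:6,v2:inf,v3:inf,v4:13,v5:13
step 4: dist = v0:0,v1:6,v2:inf,v3:inf,v4:13,v5:13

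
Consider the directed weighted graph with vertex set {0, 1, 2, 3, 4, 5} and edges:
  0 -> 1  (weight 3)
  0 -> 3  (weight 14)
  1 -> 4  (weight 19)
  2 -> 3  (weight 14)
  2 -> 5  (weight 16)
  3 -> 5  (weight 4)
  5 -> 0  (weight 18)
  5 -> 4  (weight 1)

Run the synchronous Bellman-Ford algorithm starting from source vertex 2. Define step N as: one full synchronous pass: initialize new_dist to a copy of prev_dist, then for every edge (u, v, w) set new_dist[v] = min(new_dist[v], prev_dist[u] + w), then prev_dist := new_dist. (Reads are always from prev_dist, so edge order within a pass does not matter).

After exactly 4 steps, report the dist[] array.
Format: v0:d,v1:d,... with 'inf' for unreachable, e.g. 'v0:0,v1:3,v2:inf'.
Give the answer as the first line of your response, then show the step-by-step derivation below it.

v0:34,v1:37,v2:0,v3:14,v4:17,v5:16

step 1: dist = v0:inf,v1:inf,v2:0,v3:14,v4:inf,v5:16
step 2: dist = v0:34,v1:inf,v2:0,v3:14,v4:17,v5:16
step 3: dist = v0:34,v1:37,v2:0,v3:14,v4:17,v5:16
step 4: dist = v0:34,v1:37,v2:0,v3:14,v4:17,v5:16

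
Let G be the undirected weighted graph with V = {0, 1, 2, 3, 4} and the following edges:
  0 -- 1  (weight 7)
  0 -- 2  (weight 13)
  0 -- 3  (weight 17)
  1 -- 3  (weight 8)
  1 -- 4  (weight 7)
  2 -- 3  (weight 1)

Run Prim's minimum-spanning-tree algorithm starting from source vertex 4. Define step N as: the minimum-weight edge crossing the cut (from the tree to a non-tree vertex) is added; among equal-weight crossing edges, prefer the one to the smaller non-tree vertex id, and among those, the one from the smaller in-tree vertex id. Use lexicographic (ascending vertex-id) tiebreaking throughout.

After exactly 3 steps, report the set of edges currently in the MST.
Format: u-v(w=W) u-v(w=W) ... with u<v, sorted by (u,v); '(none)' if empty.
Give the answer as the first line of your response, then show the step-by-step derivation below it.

0-1(w=7) 1-3(w=8) 1-4(w=7)

step 1: add edge 1-4 (w=7); MST = {1-4(w=7)}
step 2: add edge 0-1 (w=7); MST = {0-1(w=7) 1-4(w=7)}
step 3: add edge 1-3 (w=8); MST = {0-1(w=7) 1-3(w=8) 1-4(w=7)}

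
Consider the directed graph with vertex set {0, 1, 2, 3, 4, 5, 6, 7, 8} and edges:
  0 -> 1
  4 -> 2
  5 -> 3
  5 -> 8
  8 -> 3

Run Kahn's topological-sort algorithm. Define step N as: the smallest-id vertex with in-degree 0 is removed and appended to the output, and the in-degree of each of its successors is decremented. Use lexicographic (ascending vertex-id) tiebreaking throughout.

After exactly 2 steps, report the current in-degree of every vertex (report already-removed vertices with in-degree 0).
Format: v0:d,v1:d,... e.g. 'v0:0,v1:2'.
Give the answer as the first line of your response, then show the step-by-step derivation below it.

v0:0,v1:0,v2:1,v3:2,v4:0,v5:0,v6:0,v7:0,v8:1

step 1: output 0; order=[0]; indeg=(0,0,1,2,0,0,0,0,1)
step 2: output 1; order=[0,1]; indeg=(0,0,1,2,0,0,0,0,1)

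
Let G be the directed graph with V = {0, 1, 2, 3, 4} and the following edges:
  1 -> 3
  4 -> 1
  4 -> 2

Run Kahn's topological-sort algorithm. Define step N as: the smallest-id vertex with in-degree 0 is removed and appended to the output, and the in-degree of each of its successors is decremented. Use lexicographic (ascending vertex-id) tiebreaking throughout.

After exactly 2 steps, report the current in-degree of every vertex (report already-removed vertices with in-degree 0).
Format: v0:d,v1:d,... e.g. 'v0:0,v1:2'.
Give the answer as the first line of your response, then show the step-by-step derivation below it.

v0:0,v1:0,v2:0,v3:1,v4:0

step 1: output 0; order=[0]; indeg=(0,1,1,1,0)
step 2: output 4; order=[0,4]; indeg=(0,0,0,1,0)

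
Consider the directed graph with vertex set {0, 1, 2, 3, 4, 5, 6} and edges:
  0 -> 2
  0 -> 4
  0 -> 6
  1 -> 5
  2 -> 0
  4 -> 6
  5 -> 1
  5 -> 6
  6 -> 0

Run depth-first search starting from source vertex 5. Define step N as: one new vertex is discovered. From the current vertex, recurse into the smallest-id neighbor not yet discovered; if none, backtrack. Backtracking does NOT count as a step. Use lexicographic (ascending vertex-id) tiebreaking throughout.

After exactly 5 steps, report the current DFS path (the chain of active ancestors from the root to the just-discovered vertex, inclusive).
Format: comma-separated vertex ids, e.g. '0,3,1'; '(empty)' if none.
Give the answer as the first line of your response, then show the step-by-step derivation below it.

5,6,0,2

step 1: discover 5; path=5; order=5
step 2: discover 1; path=5>1; order=5,1
step 3: discover 6; path=5>6; order=5,1,6
step 4: discover 0; path=5>6>0; order=5,1,6,0
step 5: discover 2; path=5>6>0>2; order=5,1,6,0,2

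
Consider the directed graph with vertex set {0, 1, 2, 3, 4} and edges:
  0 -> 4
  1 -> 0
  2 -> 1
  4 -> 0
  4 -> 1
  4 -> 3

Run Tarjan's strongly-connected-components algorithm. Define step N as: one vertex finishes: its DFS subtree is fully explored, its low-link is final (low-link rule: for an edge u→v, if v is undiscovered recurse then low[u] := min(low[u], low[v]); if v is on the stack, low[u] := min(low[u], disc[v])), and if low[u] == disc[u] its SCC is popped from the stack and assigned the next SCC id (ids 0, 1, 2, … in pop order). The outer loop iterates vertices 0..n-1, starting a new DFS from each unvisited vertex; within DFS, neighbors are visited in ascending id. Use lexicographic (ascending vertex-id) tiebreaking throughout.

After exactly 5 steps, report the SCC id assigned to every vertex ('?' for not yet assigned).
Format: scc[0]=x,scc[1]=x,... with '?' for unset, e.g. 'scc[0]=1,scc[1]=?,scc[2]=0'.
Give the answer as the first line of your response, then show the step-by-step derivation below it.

scc[0]=1,scc[1]=1,scc[2]=2,scc[3]=0,scc[4]=1

step 1: low=(low[0]=0,low[1]=0,low[2]=?,low[3]=?,low[4]=0); scc=(scc[0]=?,scc[1]=?,scc[2]=?,scc[3]=?,scc[4]=?)
step 2: low=(low[0]=0,low[1]=0,low[2]=?,low[3]=3,low[4]=0); scc=(scc[0]=?,scc[1]=?,scc[2]=?,scc[3]=0,scc[4]=?)
step 3: low=(low[0]=0,low[1]=0,low[2]=?,low[3]=3,low[4]=0); scc=(scc[0]=?,scc[1]=?,scc[2]=?,scc[3]=0,scc[4]=?)
step 4: low=(low[0]=0,low[1]=0,low[2]=?,low[3]=3,low[4]=0); scc=(scc[0]=1,scc[1]=1,scc[2]=?,scc[3]=0,scc[4]=1)
step 5: low=(low[0]=0,low[1]=0,low[2]=4,low[3]=3,low[4]=0); scc=(scc[0]=1,scc[1]=1,scc[2]=2,scc[3]=0,scc[4]=1)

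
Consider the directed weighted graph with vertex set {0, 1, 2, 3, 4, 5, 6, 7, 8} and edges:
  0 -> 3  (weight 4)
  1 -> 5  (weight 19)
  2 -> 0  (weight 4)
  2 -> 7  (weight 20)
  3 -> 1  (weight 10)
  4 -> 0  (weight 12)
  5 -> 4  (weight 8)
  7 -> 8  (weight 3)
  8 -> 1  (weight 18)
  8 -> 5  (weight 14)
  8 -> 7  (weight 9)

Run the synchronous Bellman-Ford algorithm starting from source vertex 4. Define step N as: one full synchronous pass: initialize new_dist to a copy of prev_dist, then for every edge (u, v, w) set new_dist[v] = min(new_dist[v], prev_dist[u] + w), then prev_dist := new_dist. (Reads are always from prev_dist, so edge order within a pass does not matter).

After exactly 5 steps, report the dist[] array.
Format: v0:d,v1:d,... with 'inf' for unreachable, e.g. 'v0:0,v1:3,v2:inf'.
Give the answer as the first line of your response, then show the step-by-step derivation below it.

v0:12,v1:26,v2:inf,v3:16,v4:0,v5:45,v6:inf,v7:inf,v8:inf

step 1: dist = v0:12,v1:inf,v2:inf,v3:inf,v4:0,v5:inf,v6:inf,v7:inf,v8:inf
step 2: dist = v0:12,v1:inf,v2:inf,v3:16,v4:0,v5:inf,v6:inf,v7:inf,v8:inf
step 3: dist = v0:12,v1:26,v2:inf,v3:16,v4:0,v5:inf,v6:inf,v7:inf,v8:inf
step 4: dist = v0:12,v1:26,v2:inf,v3:16,v4:0,v5:45,v6:inf,v7:inf,v8:inf
step 5: dist = v0:12,v1:26,v2:inf,v3:16,v4:0,v5:45,v6:inf,v7:inf,v8:inf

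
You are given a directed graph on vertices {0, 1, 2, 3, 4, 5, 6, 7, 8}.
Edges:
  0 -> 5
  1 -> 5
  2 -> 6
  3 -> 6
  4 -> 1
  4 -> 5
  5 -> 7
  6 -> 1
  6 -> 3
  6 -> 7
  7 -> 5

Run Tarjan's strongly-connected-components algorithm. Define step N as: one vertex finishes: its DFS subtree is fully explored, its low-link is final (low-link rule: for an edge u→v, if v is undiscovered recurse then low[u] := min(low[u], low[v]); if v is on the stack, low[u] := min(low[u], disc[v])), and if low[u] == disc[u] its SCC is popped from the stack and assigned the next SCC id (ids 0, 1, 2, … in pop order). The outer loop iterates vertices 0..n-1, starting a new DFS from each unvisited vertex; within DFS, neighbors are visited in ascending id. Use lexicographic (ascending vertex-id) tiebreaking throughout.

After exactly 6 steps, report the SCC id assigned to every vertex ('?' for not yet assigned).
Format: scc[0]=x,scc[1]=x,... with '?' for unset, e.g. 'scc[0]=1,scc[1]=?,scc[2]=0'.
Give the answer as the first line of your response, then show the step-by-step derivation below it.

scc[0]=1,scc[1]=2,scc[2]=?,scc[3]=3,scc[4]=?,scc[5]=0,scc[6]=3,scc[7]=0,scc[8]=?

step 1: low=(low[0]=0,low[1]=?,low[2]=?,low[3]=?,low[4]=?,low[5]=1,low[6]=?,low[7]=1,low[8]=?); scc=(scc[0]=?,scc[1]=?,scc[2]=?,scc[3]=?,scc[4]=?,scc[5]=?,scc[6]=?,scc[7]=?,scc[8]=?)
step 2: low=(low[0]=0,low[1]=?,low[2]=?,low[3]=?,low[4]=?,low[5]=1,low[6]=?,low[7]=1,low[8]=?); scc=(scc[0]=?,scc[1]=?,scc[2]=?,scc[3]=?,scc[4]=?,scc[5]=0,scc[6]=?,scc[7]=0,scc[8]=?)
step 3: low=(low[0]=0,low[1]=?,low[2]=?,low[3]=?,low[4]=?,low[5]=1,low[6]=?,low[7]=1,low[8]=?); scc=(scc[0]=1,scc[1]=?,scc[2]=?,scc[3]=?,scc[4]=?,scc[5]=0,scc[6]=?,scc[7]=0,scc[8]=?)
step 4: low=(low[0]=0,low[1]=3,low[2]=?,low[3]=?,low[4]=?,low[5]=1,low[6]=?,low[7]=1,low[8]=?); scc=(scc[0]=1,scc[1]=2,scc[2]=?,scc[3]=?,scc[4]=?,scc[5]=0,scc[6]=?,scc[7]=0,scc[8]=?)
step 5: low=(low[0]=0,low[1]=3,low[2]=4,low[3]=5,low[4]=?,low[5]=1,low[6]=5,low[7]=1,low[8]=?); scc=(scc[0]=1,scc[1]=2,scc[2]=?,scc[3]=?,scc[4]=?,scc[5]=0,scc[6]=?,scc[7]=0,scc[8]=?)
step 6: low=(low[0]=0,low[1]=3,low[2]=4,low[3]=5,low[4]=?,low[5]=1,low[6]=5,low[7]=1,low[8]=?); scc=(scc[0]=1,scc[1]=2,scc[2]=?,scc[3]=3,scc[4]=?,scc[5]=0,scc[6]=3,scc[7]=0,scc[8]=?)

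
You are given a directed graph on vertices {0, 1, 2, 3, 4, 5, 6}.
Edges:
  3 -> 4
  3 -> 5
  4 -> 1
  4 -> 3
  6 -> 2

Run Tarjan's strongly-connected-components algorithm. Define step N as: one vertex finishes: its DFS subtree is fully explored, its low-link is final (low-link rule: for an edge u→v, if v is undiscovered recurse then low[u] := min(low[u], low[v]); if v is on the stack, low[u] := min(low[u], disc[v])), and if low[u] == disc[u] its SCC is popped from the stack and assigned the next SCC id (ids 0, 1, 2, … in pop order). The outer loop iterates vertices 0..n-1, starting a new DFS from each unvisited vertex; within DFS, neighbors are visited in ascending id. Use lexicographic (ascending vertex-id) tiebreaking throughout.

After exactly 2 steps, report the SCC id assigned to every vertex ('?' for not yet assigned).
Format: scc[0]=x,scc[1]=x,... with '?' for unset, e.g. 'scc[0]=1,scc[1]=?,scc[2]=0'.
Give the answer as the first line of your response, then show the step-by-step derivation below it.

scc[0]=0,scc[1]=1,scc[2]=?,scc[3]=?,scc[4]=?,scc[5]=?,scc[6]=?

step 1: low=(low[0]=0,low[1]=?,low[2]=?,low[3]=?,low[4]=?,low[5]=?,low[6]=?); scc=(scc[0]=0,scc[1]=?,scc[2]=?,scc[3]=?,scc[4]=?,scc[5]=?,scc[6]=?)
step 2: low=(low[0]=0,low[1]=1,low[2]=?,low[3]=?,low[4]=?,low[5]=?,low[6]=?); scc=(scc[0]=0,scc[1]=1,scc[2]=?,scc[3]=?,scc[4]=?,scc[5]=?,scc[6]=?)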